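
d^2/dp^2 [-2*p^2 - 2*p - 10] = -4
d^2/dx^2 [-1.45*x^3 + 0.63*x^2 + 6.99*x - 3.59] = 1.26 - 8.7*x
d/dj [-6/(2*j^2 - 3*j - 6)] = 6*(4*j - 3)/(-2*j^2 + 3*j + 6)^2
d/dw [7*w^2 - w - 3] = 14*w - 1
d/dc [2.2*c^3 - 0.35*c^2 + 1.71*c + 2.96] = 6.6*c^2 - 0.7*c + 1.71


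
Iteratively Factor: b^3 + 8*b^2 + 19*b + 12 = (b + 1)*(b^2 + 7*b + 12) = (b + 1)*(b + 4)*(b + 3)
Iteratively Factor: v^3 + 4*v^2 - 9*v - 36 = (v + 3)*(v^2 + v - 12) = (v - 3)*(v + 3)*(v + 4)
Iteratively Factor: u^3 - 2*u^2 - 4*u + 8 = (u + 2)*(u^2 - 4*u + 4) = (u - 2)*(u + 2)*(u - 2)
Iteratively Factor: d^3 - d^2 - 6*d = (d)*(d^2 - d - 6) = d*(d - 3)*(d + 2)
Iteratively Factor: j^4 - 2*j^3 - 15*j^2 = (j)*(j^3 - 2*j^2 - 15*j) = j*(j + 3)*(j^2 - 5*j) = j^2*(j + 3)*(j - 5)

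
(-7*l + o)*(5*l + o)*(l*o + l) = -35*l^3*o - 35*l^3 - 2*l^2*o^2 - 2*l^2*o + l*o^3 + l*o^2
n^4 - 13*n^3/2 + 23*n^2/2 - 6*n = n*(n - 4)*(n - 3/2)*(n - 1)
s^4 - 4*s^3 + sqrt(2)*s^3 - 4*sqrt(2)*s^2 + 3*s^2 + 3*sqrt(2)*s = s*(s - 3)*(s - 1)*(s + sqrt(2))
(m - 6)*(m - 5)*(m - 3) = m^3 - 14*m^2 + 63*m - 90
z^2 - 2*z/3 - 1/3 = (z - 1)*(z + 1/3)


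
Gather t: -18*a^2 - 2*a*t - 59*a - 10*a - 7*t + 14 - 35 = -18*a^2 - 69*a + t*(-2*a - 7) - 21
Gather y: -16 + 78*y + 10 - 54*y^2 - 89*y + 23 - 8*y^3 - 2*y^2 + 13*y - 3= -8*y^3 - 56*y^2 + 2*y + 14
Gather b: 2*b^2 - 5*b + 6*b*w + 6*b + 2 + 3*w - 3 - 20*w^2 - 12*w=2*b^2 + b*(6*w + 1) - 20*w^2 - 9*w - 1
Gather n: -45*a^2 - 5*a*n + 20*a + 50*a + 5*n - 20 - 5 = -45*a^2 + 70*a + n*(5 - 5*a) - 25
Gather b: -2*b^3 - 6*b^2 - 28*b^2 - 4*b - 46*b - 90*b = -2*b^3 - 34*b^2 - 140*b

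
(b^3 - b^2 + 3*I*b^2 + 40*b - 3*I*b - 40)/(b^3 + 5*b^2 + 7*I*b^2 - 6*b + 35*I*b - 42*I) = (b^2 + 3*I*b + 40)/(b^2 + b*(6 + 7*I) + 42*I)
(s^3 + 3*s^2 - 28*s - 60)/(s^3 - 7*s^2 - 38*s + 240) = (s + 2)/(s - 8)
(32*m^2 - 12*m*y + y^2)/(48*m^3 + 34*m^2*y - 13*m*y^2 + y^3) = (-4*m + y)/(-6*m^2 - 5*m*y + y^2)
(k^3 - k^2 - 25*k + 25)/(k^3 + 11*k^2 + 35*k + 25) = (k^2 - 6*k + 5)/(k^2 + 6*k + 5)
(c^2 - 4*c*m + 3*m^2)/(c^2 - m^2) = (c - 3*m)/(c + m)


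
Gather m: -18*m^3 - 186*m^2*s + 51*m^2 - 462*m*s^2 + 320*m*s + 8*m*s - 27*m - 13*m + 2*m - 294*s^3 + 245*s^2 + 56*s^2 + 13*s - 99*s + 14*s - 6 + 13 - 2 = -18*m^3 + m^2*(51 - 186*s) + m*(-462*s^2 + 328*s - 38) - 294*s^3 + 301*s^2 - 72*s + 5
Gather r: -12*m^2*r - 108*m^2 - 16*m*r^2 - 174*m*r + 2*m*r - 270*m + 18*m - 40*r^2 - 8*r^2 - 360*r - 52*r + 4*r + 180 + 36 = -108*m^2 - 252*m + r^2*(-16*m - 48) + r*(-12*m^2 - 172*m - 408) + 216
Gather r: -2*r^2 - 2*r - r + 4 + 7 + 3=-2*r^2 - 3*r + 14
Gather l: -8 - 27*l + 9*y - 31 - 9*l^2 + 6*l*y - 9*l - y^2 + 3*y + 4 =-9*l^2 + l*(6*y - 36) - y^2 + 12*y - 35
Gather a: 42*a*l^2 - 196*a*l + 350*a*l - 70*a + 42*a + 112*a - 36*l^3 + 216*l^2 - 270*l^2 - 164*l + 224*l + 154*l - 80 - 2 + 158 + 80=a*(42*l^2 + 154*l + 84) - 36*l^3 - 54*l^2 + 214*l + 156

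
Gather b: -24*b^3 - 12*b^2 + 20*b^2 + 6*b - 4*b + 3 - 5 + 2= -24*b^3 + 8*b^2 + 2*b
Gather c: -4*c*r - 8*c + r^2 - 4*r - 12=c*(-4*r - 8) + r^2 - 4*r - 12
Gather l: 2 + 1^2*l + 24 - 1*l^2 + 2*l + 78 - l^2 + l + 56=-2*l^2 + 4*l + 160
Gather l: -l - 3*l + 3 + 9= 12 - 4*l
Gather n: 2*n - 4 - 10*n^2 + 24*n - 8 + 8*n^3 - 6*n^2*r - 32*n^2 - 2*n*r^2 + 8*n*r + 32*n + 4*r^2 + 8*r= 8*n^3 + n^2*(-6*r - 42) + n*(-2*r^2 + 8*r + 58) + 4*r^2 + 8*r - 12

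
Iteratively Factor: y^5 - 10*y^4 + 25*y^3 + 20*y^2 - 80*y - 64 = (y - 4)*(y^4 - 6*y^3 + y^2 + 24*y + 16) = (y - 4)*(y + 1)*(y^3 - 7*y^2 + 8*y + 16) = (y - 4)^2*(y + 1)*(y^2 - 3*y - 4) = (y - 4)^3*(y + 1)*(y + 1)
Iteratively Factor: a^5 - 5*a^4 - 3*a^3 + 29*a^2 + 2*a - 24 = (a + 1)*(a^4 - 6*a^3 + 3*a^2 + 26*a - 24) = (a + 1)*(a + 2)*(a^3 - 8*a^2 + 19*a - 12) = (a - 1)*(a + 1)*(a + 2)*(a^2 - 7*a + 12) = (a - 3)*(a - 1)*(a + 1)*(a + 2)*(a - 4)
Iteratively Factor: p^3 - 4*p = (p)*(p^2 - 4) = p*(p + 2)*(p - 2)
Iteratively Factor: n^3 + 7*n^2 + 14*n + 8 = (n + 4)*(n^2 + 3*n + 2) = (n + 1)*(n + 4)*(n + 2)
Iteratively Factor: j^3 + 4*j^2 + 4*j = (j + 2)*(j^2 + 2*j) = j*(j + 2)*(j + 2)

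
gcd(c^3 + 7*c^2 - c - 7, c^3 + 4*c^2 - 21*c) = c + 7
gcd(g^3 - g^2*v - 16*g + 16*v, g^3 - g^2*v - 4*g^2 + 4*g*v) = -g^2 + g*v + 4*g - 4*v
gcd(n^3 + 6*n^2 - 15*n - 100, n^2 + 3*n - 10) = n + 5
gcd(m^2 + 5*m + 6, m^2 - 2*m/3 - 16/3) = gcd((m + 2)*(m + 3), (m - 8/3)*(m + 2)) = m + 2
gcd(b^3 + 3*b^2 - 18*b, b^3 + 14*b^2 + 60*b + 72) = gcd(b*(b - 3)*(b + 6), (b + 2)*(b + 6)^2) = b + 6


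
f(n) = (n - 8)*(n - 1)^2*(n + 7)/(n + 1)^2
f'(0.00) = 223.00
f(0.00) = -56.00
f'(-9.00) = -27.03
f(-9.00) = 53.12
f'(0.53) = 29.53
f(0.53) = -5.31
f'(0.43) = 43.83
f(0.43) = -8.94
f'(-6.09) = -28.33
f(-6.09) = -24.88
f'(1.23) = -4.61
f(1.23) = -0.59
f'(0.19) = 107.68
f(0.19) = -26.02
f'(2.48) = -6.63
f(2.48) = -9.46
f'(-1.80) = -1171.10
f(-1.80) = -624.26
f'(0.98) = 0.58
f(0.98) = -0.01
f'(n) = (n - 8)*(n - 1)^2/(n + 1)^2 - 2*(n - 8)*(n - 1)^2*(n + 7)/(n + 1)^3 + (n - 8)*(n + 7)*(2*n - 2)/(n + 1)^2 + (n - 1)^2*(n + 7)/(n + 1)^2 = (2*n^4 + n^3 - 9*n^2 - 217*n + 223)/(n^3 + 3*n^2 + 3*n + 1)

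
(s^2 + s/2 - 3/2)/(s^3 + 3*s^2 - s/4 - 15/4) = 2/(2*s + 5)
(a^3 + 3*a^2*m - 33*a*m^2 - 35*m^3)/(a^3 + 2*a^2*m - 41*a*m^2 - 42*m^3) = (a - 5*m)/(a - 6*m)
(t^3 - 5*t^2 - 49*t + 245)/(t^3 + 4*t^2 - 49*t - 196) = (t - 5)/(t + 4)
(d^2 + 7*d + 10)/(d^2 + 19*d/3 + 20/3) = 3*(d + 2)/(3*d + 4)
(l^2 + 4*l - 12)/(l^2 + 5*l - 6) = (l - 2)/(l - 1)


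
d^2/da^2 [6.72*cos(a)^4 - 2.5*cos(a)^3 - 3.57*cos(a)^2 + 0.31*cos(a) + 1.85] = -107.52*cos(a)^4 + 22.5*cos(a)^3 + 94.92*cos(a)^2 - 15.31*cos(a) - 7.14000000000001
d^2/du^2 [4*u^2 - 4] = 8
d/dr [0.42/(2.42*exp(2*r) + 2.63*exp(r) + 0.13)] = (-2.0328*exp(r) - 1.1046)*exp(r)/(2.42*exp(2*r) + 2.63*exp(r) + 0.13)^2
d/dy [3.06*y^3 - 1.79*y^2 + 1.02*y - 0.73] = 9.18*y^2 - 3.58*y + 1.02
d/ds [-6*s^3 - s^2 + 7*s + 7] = -18*s^2 - 2*s + 7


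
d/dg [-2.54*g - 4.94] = -2.54000000000000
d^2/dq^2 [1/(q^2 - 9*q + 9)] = 2*(-q^2 + 9*q + (2*q - 9)^2 - 9)/(q^2 - 9*q + 9)^3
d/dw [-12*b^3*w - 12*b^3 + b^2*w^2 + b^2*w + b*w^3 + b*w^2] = b*(-12*b^2 + 2*b*w + b + 3*w^2 + 2*w)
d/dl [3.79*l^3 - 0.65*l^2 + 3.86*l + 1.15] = 11.37*l^2 - 1.3*l + 3.86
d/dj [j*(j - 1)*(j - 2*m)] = 3*j^2 - 4*j*m - 2*j + 2*m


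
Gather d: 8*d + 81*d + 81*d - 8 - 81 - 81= 170*d - 170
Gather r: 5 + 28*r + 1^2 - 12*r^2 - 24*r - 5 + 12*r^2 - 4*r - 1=0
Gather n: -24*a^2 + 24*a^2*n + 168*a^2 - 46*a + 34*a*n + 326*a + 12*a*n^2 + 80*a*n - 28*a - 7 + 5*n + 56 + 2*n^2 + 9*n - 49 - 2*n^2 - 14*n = 144*a^2 + 12*a*n^2 + 252*a + n*(24*a^2 + 114*a)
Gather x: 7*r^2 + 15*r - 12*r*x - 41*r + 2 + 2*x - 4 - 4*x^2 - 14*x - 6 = 7*r^2 - 26*r - 4*x^2 + x*(-12*r - 12) - 8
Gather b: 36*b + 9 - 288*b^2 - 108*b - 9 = -288*b^2 - 72*b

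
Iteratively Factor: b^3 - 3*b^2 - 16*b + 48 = (b - 3)*(b^2 - 16) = (b - 4)*(b - 3)*(b + 4)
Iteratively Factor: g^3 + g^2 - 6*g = (g - 2)*(g^2 + 3*g) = (g - 2)*(g + 3)*(g)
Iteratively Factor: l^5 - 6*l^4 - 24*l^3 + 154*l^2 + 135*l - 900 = (l - 3)*(l^4 - 3*l^3 - 33*l^2 + 55*l + 300) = (l - 5)*(l - 3)*(l^3 + 2*l^2 - 23*l - 60) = (l - 5)*(l - 3)*(l + 3)*(l^2 - l - 20) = (l - 5)^2*(l - 3)*(l + 3)*(l + 4)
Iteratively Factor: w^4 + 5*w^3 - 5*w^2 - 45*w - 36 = (w + 1)*(w^3 + 4*w^2 - 9*w - 36) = (w + 1)*(w + 4)*(w^2 - 9) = (w + 1)*(w + 3)*(w + 4)*(w - 3)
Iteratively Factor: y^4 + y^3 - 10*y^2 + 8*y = (y)*(y^3 + y^2 - 10*y + 8) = y*(y - 1)*(y^2 + 2*y - 8) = y*(y - 1)*(y + 4)*(y - 2)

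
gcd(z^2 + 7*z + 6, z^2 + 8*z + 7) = z + 1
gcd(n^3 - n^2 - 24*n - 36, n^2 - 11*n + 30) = n - 6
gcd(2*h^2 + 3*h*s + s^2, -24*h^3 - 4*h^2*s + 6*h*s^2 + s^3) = 2*h + s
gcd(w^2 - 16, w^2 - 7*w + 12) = w - 4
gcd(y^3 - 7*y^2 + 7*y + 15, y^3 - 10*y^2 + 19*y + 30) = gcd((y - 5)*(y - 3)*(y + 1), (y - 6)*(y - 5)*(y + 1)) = y^2 - 4*y - 5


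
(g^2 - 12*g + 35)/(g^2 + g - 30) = (g - 7)/(g + 6)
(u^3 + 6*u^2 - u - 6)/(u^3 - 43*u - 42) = (u - 1)/(u - 7)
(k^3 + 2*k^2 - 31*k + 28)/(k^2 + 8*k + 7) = (k^2 - 5*k + 4)/(k + 1)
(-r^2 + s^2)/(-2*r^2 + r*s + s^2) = (r + s)/(2*r + s)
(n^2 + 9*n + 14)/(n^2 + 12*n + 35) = (n + 2)/(n + 5)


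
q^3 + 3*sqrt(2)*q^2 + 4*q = q*(q + sqrt(2))*(q + 2*sqrt(2))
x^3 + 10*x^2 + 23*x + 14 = (x + 1)*(x + 2)*(x + 7)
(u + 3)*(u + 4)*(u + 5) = u^3 + 12*u^2 + 47*u + 60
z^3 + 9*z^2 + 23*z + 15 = (z + 1)*(z + 3)*(z + 5)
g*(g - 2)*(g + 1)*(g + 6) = g^4 + 5*g^3 - 8*g^2 - 12*g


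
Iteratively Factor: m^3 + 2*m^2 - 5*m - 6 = (m + 1)*(m^2 + m - 6) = (m - 2)*(m + 1)*(m + 3)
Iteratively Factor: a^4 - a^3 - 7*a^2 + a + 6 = (a - 3)*(a^3 + 2*a^2 - a - 2) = (a - 3)*(a + 2)*(a^2 - 1) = (a - 3)*(a + 1)*(a + 2)*(a - 1)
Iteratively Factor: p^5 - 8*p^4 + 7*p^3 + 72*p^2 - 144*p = (p - 4)*(p^4 - 4*p^3 - 9*p^2 + 36*p) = (p - 4)*(p + 3)*(p^3 - 7*p^2 + 12*p) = (p - 4)*(p - 3)*(p + 3)*(p^2 - 4*p) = (p - 4)^2*(p - 3)*(p + 3)*(p)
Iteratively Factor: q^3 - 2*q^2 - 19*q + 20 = (q - 5)*(q^2 + 3*q - 4) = (q - 5)*(q + 4)*(q - 1)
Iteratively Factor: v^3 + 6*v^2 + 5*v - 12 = (v + 4)*(v^2 + 2*v - 3) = (v + 3)*(v + 4)*(v - 1)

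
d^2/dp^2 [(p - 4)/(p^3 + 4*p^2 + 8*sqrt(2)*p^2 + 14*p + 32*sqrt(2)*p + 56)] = 2*((p - 4)*(3*p^2 + 8*p + 16*sqrt(2)*p + 14 + 32*sqrt(2))^2 - (3*p^2 + 8*p + 16*sqrt(2)*p + (p - 4)*(3*p + 4 + 8*sqrt(2)) + 14 + 32*sqrt(2))*(p^3 + 4*p^2 + 8*sqrt(2)*p^2 + 14*p + 32*sqrt(2)*p + 56))/(p^3 + 4*p^2 + 8*sqrt(2)*p^2 + 14*p + 32*sqrt(2)*p + 56)^3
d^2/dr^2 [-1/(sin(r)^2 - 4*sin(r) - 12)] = 2*(2*sin(r)^4 - 6*sin(r)^3 + 29*sin(r)^2 - 12*sin(r) - 28)/((sin(r) - 6)^3*(sin(r) + 2)^3)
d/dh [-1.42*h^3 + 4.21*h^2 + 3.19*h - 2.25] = -4.26*h^2 + 8.42*h + 3.19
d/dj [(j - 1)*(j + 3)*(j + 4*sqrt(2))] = 3*j^2 + 4*j + 8*sqrt(2)*j - 3 + 8*sqrt(2)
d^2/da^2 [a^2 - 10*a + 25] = 2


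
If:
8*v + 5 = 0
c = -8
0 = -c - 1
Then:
No Solution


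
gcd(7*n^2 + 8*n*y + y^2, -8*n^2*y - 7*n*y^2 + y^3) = n + y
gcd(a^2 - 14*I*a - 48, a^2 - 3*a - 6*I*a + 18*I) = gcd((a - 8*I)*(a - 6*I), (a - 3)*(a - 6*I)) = a - 6*I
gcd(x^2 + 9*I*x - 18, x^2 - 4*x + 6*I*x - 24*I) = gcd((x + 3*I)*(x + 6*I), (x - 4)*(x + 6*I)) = x + 6*I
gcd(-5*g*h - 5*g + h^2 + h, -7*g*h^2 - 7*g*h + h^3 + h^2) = h + 1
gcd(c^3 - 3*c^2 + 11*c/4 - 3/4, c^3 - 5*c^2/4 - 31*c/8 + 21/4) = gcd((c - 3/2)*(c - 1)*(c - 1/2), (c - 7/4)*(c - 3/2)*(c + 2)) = c - 3/2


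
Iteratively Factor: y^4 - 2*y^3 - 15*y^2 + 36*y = (y - 3)*(y^3 + y^2 - 12*y) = (y - 3)^2*(y^2 + 4*y) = (y - 3)^2*(y + 4)*(y)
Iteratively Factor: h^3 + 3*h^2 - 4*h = (h + 4)*(h^2 - h) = h*(h + 4)*(h - 1)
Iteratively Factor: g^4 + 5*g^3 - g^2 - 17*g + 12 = (g + 3)*(g^3 + 2*g^2 - 7*g + 4) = (g - 1)*(g + 3)*(g^2 + 3*g - 4) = (g - 1)*(g + 3)*(g + 4)*(g - 1)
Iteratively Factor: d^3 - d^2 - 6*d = (d + 2)*(d^2 - 3*d) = (d - 3)*(d + 2)*(d)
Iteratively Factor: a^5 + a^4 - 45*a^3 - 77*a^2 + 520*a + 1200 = (a - 5)*(a^4 + 6*a^3 - 15*a^2 - 152*a - 240) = (a - 5)*(a + 4)*(a^3 + 2*a^2 - 23*a - 60) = (a - 5)*(a + 3)*(a + 4)*(a^2 - a - 20) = (a - 5)^2*(a + 3)*(a + 4)*(a + 4)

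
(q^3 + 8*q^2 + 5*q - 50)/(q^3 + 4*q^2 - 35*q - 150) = (q - 2)/(q - 6)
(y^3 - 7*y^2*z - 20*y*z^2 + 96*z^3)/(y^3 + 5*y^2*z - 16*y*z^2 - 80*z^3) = (y^2 - 11*y*z + 24*z^2)/(y^2 + y*z - 20*z^2)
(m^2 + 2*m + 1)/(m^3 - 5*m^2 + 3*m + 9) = (m + 1)/(m^2 - 6*m + 9)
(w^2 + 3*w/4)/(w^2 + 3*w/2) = (4*w + 3)/(2*(2*w + 3))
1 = 1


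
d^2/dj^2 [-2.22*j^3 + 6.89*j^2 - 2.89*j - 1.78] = 13.78 - 13.32*j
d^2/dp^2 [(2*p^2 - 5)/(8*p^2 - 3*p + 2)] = 2*(48*p^3 - 1056*p^2 + 360*p + 43)/(512*p^6 - 576*p^5 + 600*p^4 - 315*p^3 + 150*p^2 - 36*p + 8)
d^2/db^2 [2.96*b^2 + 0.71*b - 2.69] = 5.92000000000000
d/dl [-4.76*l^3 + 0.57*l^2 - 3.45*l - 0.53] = -14.28*l^2 + 1.14*l - 3.45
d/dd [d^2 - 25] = 2*d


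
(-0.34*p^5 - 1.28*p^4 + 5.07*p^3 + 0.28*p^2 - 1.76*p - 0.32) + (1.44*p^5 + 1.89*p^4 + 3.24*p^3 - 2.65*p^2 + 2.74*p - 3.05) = 1.1*p^5 + 0.61*p^4 + 8.31*p^3 - 2.37*p^2 + 0.98*p - 3.37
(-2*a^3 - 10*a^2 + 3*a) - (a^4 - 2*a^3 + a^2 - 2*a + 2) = -a^4 - 11*a^2 + 5*a - 2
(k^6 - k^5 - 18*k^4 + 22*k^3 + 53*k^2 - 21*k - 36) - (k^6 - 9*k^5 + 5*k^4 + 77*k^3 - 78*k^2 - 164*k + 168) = 8*k^5 - 23*k^4 - 55*k^3 + 131*k^2 + 143*k - 204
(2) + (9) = 11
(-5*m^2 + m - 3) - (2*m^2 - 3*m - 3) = -7*m^2 + 4*m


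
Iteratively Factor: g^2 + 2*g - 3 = (g - 1)*(g + 3)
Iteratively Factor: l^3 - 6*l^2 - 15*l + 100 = (l + 4)*(l^2 - 10*l + 25) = (l - 5)*(l + 4)*(l - 5)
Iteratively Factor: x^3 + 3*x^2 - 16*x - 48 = (x + 3)*(x^2 - 16) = (x + 3)*(x + 4)*(x - 4)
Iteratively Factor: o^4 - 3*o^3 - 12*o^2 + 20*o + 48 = (o - 4)*(o^3 + o^2 - 8*o - 12) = (o - 4)*(o + 2)*(o^2 - o - 6) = (o - 4)*(o + 2)^2*(o - 3)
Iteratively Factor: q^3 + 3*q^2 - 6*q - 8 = (q + 4)*(q^2 - q - 2) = (q - 2)*(q + 4)*(q + 1)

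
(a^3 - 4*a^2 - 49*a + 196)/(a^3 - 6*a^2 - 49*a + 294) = (a - 4)/(a - 6)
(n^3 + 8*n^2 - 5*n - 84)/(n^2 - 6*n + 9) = (n^2 + 11*n + 28)/(n - 3)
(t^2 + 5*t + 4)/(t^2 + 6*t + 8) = (t + 1)/(t + 2)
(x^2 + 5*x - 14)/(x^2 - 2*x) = (x + 7)/x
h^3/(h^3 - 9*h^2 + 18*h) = h^2/(h^2 - 9*h + 18)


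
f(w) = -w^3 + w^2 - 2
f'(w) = -3*w^2 + 2*w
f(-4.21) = 90.34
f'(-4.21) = -61.59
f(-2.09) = 11.50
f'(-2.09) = -17.28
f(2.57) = -12.37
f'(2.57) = -14.67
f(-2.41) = 17.81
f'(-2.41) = -22.24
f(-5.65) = 210.28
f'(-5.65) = -107.07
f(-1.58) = 4.44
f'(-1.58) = -10.65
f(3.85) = -44.24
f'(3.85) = -36.77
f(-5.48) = 192.60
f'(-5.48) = -101.05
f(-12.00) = 1870.00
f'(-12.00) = -456.00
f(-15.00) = 3598.00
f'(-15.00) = -705.00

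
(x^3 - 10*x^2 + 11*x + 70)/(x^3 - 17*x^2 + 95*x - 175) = (x + 2)/(x - 5)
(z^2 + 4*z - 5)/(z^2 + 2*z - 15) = (z - 1)/(z - 3)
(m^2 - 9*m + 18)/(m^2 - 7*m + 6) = (m - 3)/(m - 1)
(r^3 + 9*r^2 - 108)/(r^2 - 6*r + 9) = (r^2 + 12*r + 36)/(r - 3)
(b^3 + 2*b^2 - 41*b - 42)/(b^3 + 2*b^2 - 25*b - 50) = (b^3 + 2*b^2 - 41*b - 42)/(b^3 + 2*b^2 - 25*b - 50)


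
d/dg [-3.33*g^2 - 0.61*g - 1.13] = -6.66*g - 0.61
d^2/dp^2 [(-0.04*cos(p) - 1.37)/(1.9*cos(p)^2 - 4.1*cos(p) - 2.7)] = (-0.291557000043528*(1 - cos(p)^2)^2 - 0.00209515242088768*cos(p)^5 + 0.450871287416027*cos(p)^3 - 0.888174866876569*cos(p)^2 - 0.695409236662266*cos(p) + 1.15094673611816)/(-0.463414634146341*cos(p)^2 + 1.0*cos(p) + 0.658536585365854)^3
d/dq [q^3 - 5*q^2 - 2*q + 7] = 3*q^2 - 10*q - 2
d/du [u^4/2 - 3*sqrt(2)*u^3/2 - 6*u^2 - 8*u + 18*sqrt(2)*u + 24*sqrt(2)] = 2*u^3 - 9*sqrt(2)*u^2/2 - 12*u - 8 + 18*sqrt(2)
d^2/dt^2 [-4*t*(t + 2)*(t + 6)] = -24*t - 64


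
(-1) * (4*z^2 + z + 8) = -4*z^2 - z - 8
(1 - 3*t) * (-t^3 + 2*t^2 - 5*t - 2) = 3*t^4 - 7*t^3 + 17*t^2 + t - 2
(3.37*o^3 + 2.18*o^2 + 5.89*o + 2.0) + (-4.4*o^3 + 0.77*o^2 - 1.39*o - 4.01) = -1.03*o^3 + 2.95*o^2 + 4.5*o - 2.01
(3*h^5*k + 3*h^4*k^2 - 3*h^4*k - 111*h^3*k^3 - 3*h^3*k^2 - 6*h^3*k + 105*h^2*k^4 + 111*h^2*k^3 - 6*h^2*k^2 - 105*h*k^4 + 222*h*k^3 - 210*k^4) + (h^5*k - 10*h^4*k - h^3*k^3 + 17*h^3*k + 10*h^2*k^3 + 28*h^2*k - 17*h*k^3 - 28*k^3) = 4*h^5*k + 3*h^4*k^2 - 13*h^4*k - 112*h^3*k^3 - 3*h^3*k^2 + 11*h^3*k + 105*h^2*k^4 + 121*h^2*k^3 - 6*h^2*k^2 + 28*h^2*k - 105*h*k^4 + 205*h*k^3 - 210*k^4 - 28*k^3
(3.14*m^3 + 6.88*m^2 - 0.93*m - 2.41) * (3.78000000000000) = 11.8692*m^3 + 26.0064*m^2 - 3.5154*m - 9.1098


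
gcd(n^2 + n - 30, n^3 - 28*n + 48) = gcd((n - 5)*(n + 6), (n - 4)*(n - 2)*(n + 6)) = n + 6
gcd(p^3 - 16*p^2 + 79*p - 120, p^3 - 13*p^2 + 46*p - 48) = p^2 - 11*p + 24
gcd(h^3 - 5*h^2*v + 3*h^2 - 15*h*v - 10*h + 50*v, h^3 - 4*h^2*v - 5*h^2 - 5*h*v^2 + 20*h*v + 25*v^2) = -h + 5*v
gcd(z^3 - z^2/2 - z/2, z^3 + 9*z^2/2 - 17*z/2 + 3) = z - 1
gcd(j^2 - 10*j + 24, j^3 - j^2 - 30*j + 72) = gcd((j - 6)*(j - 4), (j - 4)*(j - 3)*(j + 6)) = j - 4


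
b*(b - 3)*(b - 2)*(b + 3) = b^4 - 2*b^3 - 9*b^2 + 18*b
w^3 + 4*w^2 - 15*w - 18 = (w - 3)*(w + 1)*(w + 6)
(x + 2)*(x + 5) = x^2 + 7*x + 10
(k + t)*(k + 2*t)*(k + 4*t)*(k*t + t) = k^4*t + 7*k^3*t^2 + k^3*t + 14*k^2*t^3 + 7*k^2*t^2 + 8*k*t^4 + 14*k*t^3 + 8*t^4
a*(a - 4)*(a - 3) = a^3 - 7*a^2 + 12*a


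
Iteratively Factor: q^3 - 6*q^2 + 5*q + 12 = (q - 4)*(q^2 - 2*q - 3) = (q - 4)*(q - 3)*(q + 1)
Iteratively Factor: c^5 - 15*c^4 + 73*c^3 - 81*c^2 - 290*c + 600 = (c - 4)*(c^4 - 11*c^3 + 29*c^2 + 35*c - 150) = (c - 5)*(c - 4)*(c^3 - 6*c^2 - c + 30) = (c - 5)^2*(c - 4)*(c^2 - c - 6) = (c - 5)^2*(c - 4)*(c - 3)*(c + 2)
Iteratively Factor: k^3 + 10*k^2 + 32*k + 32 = (k + 2)*(k^2 + 8*k + 16) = (k + 2)*(k + 4)*(k + 4)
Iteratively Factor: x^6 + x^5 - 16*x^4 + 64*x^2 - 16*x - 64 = (x + 2)*(x^5 - x^4 - 14*x^3 + 28*x^2 + 8*x - 32) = (x - 2)*(x + 2)*(x^4 + x^3 - 12*x^2 + 4*x + 16) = (x - 2)*(x + 2)*(x + 4)*(x^3 - 3*x^2 + 4) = (x - 2)^2*(x + 2)*(x + 4)*(x^2 - x - 2) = (x - 2)^3*(x + 2)*(x + 4)*(x + 1)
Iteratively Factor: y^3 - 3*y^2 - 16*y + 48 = (y - 3)*(y^2 - 16) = (y - 4)*(y - 3)*(y + 4)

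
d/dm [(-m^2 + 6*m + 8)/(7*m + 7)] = (-m^2 - 2*m - 2)/(7*(m^2 + 2*m + 1))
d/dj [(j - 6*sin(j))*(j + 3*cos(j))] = -(j - 6*sin(j))*(3*sin(j) - 1) - (j + 3*cos(j))*(6*cos(j) - 1)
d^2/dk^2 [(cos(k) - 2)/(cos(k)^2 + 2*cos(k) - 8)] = (sin(k)^2 + 4*cos(k) + 1)/(cos(k) + 4)^3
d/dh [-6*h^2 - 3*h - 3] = -12*h - 3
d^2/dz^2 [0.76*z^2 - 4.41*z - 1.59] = 1.52000000000000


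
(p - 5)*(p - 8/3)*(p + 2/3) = p^3 - 7*p^2 + 74*p/9 + 80/9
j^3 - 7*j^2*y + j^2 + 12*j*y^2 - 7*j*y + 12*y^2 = (j + 1)*(j - 4*y)*(j - 3*y)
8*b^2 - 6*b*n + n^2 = (-4*b + n)*(-2*b + n)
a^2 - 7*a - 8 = (a - 8)*(a + 1)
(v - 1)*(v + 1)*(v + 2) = v^3 + 2*v^2 - v - 2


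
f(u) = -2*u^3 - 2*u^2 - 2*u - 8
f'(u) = -6*u^2 - 4*u - 2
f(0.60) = -10.35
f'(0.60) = -6.56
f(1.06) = -14.75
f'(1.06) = -12.98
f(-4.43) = 135.49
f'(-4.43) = -102.03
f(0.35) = -9.03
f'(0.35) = -4.14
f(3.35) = -112.34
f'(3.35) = -82.74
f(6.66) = -700.85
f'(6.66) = -294.77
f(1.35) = -19.27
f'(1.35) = -18.34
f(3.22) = -101.95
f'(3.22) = -77.09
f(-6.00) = 364.00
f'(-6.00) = -194.00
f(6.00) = -524.00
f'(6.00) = -242.00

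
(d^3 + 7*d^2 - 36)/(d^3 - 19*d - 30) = (d^2 + 4*d - 12)/(d^2 - 3*d - 10)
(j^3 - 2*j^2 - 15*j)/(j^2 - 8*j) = (j^2 - 2*j - 15)/(j - 8)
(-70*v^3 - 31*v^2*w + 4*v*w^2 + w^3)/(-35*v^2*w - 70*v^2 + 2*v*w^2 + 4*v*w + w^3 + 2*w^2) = (2*v + w)/(w + 2)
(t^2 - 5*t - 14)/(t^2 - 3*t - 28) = (t + 2)/(t + 4)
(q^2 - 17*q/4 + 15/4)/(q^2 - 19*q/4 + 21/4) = (4*q - 5)/(4*q - 7)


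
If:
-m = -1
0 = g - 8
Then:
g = 8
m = 1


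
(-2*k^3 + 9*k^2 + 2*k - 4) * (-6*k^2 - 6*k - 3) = 12*k^5 - 42*k^4 - 60*k^3 - 15*k^2 + 18*k + 12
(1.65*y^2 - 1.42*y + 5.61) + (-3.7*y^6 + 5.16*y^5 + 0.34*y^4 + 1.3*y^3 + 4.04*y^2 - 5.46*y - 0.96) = -3.7*y^6 + 5.16*y^5 + 0.34*y^4 + 1.3*y^3 + 5.69*y^2 - 6.88*y + 4.65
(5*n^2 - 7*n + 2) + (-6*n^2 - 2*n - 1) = -n^2 - 9*n + 1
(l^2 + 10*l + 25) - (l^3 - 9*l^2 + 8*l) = -l^3 + 10*l^2 + 2*l + 25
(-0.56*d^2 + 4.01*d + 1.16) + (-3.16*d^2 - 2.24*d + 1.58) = -3.72*d^2 + 1.77*d + 2.74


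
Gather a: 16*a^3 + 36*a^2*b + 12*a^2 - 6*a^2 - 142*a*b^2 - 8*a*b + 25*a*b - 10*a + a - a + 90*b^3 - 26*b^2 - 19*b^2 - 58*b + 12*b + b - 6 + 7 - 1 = 16*a^3 + a^2*(36*b + 6) + a*(-142*b^2 + 17*b - 10) + 90*b^3 - 45*b^2 - 45*b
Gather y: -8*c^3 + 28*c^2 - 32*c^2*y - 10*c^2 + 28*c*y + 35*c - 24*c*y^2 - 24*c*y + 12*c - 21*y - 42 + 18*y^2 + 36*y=-8*c^3 + 18*c^2 + 47*c + y^2*(18 - 24*c) + y*(-32*c^2 + 4*c + 15) - 42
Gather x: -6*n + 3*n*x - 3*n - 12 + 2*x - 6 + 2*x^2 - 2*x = 3*n*x - 9*n + 2*x^2 - 18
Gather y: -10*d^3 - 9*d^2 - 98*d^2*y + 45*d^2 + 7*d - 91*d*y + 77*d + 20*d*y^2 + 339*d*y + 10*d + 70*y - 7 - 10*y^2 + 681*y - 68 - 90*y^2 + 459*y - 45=-10*d^3 + 36*d^2 + 94*d + y^2*(20*d - 100) + y*(-98*d^2 + 248*d + 1210) - 120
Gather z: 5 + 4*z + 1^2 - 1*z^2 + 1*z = -z^2 + 5*z + 6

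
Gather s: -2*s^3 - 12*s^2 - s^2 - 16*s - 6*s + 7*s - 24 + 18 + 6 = -2*s^3 - 13*s^2 - 15*s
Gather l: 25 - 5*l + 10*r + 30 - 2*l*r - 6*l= l*(-2*r - 11) + 10*r + 55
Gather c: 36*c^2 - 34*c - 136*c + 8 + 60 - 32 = 36*c^2 - 170*c + 36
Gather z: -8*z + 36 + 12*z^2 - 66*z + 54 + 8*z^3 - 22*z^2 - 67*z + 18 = 8*z^3 - 10*z^2 - 141*z + 108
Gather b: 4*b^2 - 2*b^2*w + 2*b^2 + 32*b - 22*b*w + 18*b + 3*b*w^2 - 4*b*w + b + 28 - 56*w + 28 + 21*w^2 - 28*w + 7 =b^2*(6 - 2*w) + b*(3*w^2 - 26*w + 51) + 21*w^2 - 84*w + 63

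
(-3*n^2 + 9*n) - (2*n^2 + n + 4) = -5*n^2 + 8*n - 4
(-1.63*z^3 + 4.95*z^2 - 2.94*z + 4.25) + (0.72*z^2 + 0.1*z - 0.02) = -1.63*z^3 + 5.67*z^2 - 2.84*z + 4.23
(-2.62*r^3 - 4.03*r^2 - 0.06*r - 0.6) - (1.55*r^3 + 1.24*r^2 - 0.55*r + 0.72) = -4.17*r^3 - 5.27*r^2 + 0.49*r - 1.32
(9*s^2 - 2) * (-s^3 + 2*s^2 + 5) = -9*s^5 + 18*s^4 + 2*s^3 + 41*s^2 - 10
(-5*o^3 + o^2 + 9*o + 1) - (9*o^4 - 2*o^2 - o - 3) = -9*o^4 - 5*o^3 + 3*o^2 + 10*o + 4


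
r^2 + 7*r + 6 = (r + 1)*(r + 6)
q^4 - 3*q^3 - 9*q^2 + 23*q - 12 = (q - 4)*(q - 1)^2*(q + 3)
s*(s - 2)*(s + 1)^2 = s^4 - 3*s^2 - 2*s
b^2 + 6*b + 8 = (b + 2)*(b + 4)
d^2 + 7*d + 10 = (d + 2)*(d + 5)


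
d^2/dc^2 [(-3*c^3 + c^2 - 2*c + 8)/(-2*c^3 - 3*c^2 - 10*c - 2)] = 4*(-11*c^6 - 78*c^5 - 84*c^4 - 33*c^3 - 273*c^2 - 312*c - 398)/(8*c^9 + 36*c^8 + 174*c^7 + 411*c^6 + 942*c^5 + 1194*c^4 + 1384*c^3 + 636*c^2 + 120*c + 8)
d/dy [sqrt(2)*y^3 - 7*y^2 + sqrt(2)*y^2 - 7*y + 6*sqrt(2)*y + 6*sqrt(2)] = 3*sqrt(2)*y^2 - 14*y + 2*sqrt(2)*y - 7 + 6*sqrt(2)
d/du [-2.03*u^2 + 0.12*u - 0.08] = 0.12 - 4.06*u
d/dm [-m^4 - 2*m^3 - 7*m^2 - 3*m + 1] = -4*m^3 - 6*m^2 - 14*m - 3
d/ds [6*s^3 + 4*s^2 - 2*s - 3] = 18*s^2 + 8*s - 2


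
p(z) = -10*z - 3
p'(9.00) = -10.00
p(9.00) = -93.00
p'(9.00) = -10.00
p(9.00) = -93.00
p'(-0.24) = -10.00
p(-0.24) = -0.60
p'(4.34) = -10.00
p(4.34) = -46.40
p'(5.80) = -10.00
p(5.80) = -61.00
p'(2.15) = -10.00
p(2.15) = -24.50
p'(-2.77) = -10.00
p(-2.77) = 24.70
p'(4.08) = -10.00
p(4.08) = -43.80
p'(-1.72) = -10.00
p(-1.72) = 14.20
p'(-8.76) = -10.00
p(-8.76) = 84.60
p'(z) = -10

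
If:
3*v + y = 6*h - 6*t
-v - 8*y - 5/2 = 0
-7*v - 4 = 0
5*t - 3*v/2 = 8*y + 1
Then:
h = -153/224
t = -5/14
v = -4/7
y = -27/112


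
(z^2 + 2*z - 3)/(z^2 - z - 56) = (-z^2 - 2*z + 3)/(-z^2 + z + 56)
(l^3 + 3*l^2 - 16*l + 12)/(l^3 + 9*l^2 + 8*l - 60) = (l - 1)/(l + 5)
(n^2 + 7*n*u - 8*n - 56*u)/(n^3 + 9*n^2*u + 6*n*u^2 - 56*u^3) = (8 - n)/(-n^2 - 2*n*u + 8*u^2)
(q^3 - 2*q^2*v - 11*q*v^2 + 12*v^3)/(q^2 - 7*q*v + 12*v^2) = (q^2 + 2*q*v - 3*v^2)/(q - 3*v)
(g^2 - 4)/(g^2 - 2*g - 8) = (g - 2)/(g - 4)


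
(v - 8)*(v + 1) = v^2 - 7*v - 8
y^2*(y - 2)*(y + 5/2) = y^4 + y^3/2 - 5*y^2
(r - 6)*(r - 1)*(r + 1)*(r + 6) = r^4 - 37*r^2 + 36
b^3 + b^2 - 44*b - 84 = (b - 7)*(b + 2)*(b + 6)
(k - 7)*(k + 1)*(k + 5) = k^3 - k^2 - 37*k - 35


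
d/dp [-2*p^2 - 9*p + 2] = -4*p - 9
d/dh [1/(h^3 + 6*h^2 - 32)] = 3*h*(-h - 4)/(h^3 + 6*h^2 - 32)^2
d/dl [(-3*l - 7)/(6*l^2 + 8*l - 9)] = (18*l^2 + 84*l + 83)/(36*l^4 + 96*l^3 - 44*l^2 - 144*l + 81)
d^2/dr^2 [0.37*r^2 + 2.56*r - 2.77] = 0.740000000000000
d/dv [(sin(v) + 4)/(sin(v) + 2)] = -2*cos(v)/(sin(v) + 2)^2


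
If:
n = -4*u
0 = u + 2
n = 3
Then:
No Solution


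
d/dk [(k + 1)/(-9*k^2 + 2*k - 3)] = (9*k^2 + 18*k - 5)/(81*k^4 - 36*k^3 + 58*k^2 - 12*k + 9)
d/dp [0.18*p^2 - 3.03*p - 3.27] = 0.36*p - 3.03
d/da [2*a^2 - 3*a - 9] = 4*a - 3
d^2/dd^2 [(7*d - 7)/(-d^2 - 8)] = 14*(4*d^2*(1 - d) + (3*d - 1)*(d^2 + 8))/(d^2 + 8)^3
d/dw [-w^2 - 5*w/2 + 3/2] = -2*w - 5/2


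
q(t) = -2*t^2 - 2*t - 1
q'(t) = -4*t - 2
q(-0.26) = -0.62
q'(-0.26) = -0.96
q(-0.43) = -0.51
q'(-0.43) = -0.28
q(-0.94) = -0.89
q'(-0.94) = 1.76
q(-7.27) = -92.17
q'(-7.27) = 27.08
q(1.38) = -7.57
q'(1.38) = -7.52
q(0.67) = -3.24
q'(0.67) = -4.68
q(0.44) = -2.27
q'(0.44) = -3.76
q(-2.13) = -5.81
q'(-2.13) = 6.52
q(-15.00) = -421.00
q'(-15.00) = 58.00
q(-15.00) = -421.00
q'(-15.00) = 58.00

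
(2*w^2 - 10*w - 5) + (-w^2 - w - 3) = w^2 - 11*w - 8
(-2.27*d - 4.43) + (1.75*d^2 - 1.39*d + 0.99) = 1.75*d^2 - 3.66*d - 3.44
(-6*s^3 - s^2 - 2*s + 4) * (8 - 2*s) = 12*s^4 - 46*s^3 - 4*s^2 - 24*s + 32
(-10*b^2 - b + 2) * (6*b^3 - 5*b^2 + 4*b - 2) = -60*b^5 + 44*b^4 - 23*b^3 + 6*b^2 + 10*b - 4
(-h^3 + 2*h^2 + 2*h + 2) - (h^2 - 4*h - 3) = -h^3 + h^2 + 6*h + 5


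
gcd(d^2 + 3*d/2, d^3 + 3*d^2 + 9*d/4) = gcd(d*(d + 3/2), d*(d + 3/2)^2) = d^2 + 3*d/2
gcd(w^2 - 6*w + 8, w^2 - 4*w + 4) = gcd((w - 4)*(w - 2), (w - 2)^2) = w - 2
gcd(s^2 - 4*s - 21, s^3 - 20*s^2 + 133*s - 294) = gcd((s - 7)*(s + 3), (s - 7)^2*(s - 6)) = s - 7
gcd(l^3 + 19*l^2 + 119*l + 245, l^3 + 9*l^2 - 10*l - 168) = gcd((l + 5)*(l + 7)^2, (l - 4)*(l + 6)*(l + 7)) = l + 7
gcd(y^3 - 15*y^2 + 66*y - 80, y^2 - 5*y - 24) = y - 8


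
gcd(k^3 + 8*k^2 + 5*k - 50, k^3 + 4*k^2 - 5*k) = k + 5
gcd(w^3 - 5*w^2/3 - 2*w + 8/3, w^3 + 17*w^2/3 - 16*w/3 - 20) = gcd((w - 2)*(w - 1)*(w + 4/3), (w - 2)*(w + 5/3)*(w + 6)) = w - 2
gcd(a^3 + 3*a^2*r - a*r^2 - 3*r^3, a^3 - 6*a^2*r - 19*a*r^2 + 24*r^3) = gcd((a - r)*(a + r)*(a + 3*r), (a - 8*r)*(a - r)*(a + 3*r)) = -a^2 - 2*a*r + 3*r^2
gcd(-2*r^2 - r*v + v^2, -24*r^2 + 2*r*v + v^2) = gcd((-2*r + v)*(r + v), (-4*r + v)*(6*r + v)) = 1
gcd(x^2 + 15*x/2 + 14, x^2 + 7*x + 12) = x + 4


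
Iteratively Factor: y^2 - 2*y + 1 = (y - 1)*(y - 1)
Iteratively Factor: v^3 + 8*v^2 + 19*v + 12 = (v + 1)*(v^2 + 7*v + 12) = (v + 1)*(v + 3)*(v + 4)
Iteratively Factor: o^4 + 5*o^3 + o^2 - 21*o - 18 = (o + 1)*(o^3 + 4*o^2 - 3*o - 18) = (o - 2)*(o + 1)*(o^2 + 6*o + 9) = (o - 2)*(o + 1)*(o + 3)*(o + 3)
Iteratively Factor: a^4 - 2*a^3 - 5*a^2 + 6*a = (a - 3)*(a^3 + a^2 - 2*a) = a*(a - 3)*(a^2 + a - 2) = a*(a - 3)*(a - 1)*(a + 2)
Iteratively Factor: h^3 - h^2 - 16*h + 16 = (h - 4)*(h^2 + 3*h - 4) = (h - 4)*(h + 4)*(h - 1)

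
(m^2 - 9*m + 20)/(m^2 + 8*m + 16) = (m^2 - 9*m + 20)/(m^2 + 8*m + 16)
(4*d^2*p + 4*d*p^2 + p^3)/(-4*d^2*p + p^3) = (2*d + p)/(-2*d + p)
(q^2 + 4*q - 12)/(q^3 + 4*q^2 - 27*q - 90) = (q - 2)/(q^2 - 2*q - 15)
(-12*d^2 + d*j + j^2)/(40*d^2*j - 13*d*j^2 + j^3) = (-12*d^2 + d*j + j^2)/(j*(40*d^2 - 13*d*j + j^2))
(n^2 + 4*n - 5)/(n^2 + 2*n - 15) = (n - 1)/(n - 3)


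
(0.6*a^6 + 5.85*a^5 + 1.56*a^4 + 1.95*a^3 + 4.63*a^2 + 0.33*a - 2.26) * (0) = 0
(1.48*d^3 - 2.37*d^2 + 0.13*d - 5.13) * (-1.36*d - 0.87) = -2.0128*d^4 + 1.9356*d^3 + 1.8851*d^2 + 6.8637*d + 4.4631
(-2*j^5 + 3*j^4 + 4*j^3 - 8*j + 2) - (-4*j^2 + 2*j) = -2*j^5 + 3*j^4 + 4*j^3 + 4*j^2 - 10*j + 2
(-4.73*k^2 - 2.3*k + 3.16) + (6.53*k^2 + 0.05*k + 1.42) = 1.8*k^2 - 2.25*k + 4.58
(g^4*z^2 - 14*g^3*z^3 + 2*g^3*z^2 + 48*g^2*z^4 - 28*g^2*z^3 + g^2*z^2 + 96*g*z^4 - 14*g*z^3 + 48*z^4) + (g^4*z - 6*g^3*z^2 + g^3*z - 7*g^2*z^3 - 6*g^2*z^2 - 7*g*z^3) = g^4*z^2 + g^4*z - 14*g^3*z^3 - 4*g^3*z^2 + g^3*z + 48*g^2*z^4 - 35*g^2*z^3 - 5*g^2*z^2 + 96*g*z^4 - 21*g*z^3 + 48*z^4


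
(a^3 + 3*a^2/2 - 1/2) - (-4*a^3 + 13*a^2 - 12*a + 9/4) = 5*a^3 - 23*a^2/2 + 12*a - 11/4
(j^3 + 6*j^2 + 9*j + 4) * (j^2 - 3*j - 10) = j^5 + 3*j^4 - 19*j^3 - 83*j^2 - 102*j - 40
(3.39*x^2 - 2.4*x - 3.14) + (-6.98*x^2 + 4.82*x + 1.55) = -3.59*x^2 + 2.42*x - 1.59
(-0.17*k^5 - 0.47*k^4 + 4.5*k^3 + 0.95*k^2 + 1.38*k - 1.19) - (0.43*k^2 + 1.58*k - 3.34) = -0.17*k^5 - 0.47*k^4 + 4.5*k^3 + 0.52*k^2 - 0.2*k + 2.15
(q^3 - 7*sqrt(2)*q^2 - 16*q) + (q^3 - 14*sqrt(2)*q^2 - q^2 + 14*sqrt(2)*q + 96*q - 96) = 2*q^3 - 21*sqrt(2)*q^2 - q^2 + 14*sqrt(2)*q + 80*q - 96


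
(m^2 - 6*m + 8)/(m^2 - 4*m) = (m - 2)/m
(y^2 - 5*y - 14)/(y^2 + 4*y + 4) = (y - 7)/(y + 2)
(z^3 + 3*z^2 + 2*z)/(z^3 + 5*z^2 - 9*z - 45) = z*(z^2 + 3*z + 2)/(z^3 + 5*z^2 - 9*z - 45)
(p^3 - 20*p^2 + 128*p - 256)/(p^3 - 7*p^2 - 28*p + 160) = (p - 8)/(p + 5)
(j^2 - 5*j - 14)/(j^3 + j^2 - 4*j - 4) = (j - 7)/(j^2 - j - 2)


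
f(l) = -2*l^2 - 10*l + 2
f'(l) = -4*l - 10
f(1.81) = -22.65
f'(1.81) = -17.24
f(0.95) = -9.30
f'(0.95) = -13.80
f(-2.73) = 14.39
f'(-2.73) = 0.92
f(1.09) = -11.28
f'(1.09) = -14.36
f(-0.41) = 5.76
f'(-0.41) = -8.36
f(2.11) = -28.00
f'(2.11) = -18.44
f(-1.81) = 13.55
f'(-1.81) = -2.76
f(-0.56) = 6.97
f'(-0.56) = -7.76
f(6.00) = -130.00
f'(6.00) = -34.00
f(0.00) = 2.00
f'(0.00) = -10.00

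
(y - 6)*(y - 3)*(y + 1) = y^3 - 8*y^2 + 9*y + 18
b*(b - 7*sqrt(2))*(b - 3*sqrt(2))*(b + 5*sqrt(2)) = b^4 - 5*sqrt(2)*b^3 - 58*b^2 + 210*sqrt(2)*b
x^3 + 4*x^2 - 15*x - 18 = (x - 3)*(x + 1)*(x + 6)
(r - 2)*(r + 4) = r^2 + 2*r - 8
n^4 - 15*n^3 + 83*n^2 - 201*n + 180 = (n - 5)*(n - 4)*(n - 3)^2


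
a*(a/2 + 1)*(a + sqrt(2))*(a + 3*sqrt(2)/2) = a^4/2 + a^3 + 5*sqrt(2)*a^3/4 + 3*a^2/2 + 5*sqrt(2)*a^2/2 + 3*a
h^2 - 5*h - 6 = (h - 6)*(h + 1)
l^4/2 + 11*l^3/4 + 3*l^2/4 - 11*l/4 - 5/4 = (l/2 + 1/2)*(l - 1)*(l + 1/2)*(l + 5)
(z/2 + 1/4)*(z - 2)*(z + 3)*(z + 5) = z^4/2 + 13*z^3/4 + z^2 - 61*z/4 - 15/2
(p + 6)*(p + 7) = p^2 + 13*p + 42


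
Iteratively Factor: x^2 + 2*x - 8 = (x + 4)*(x - 2)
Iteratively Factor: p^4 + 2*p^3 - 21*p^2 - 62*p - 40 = (p - 5)*(p^3 + 7*p^2 + 14*p + 8) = (p - 5)*(p + 2)*(p^2 + 5*p + 4) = (p - 5)*(p + 1)*(p + 2)*(p + 4)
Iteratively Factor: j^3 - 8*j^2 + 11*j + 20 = (j + 1)*(j^2 - 9*j + 20) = (j - 5)*(j + 1)*(j - 4)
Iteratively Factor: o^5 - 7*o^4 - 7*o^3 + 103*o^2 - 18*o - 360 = (o + 3)*(o^4 - 10*o^3 + 23*o^2 + 34*o - 120) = (o - 5)*(o + 3)*(o^3 - 5*o^2 - 2*o + 24) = (o - 5)*(o - 3)*(o + 3)*(o^2 - 2*o - 8) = (o - 5)*(o - 3)*(o + 2)*(o + 3)*(o - 4)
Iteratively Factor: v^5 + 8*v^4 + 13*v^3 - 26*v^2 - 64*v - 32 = (v + 1)*(v^4 + 7*v^3 + 6*v^2 - 32*v - 32) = (v + 1)*(v + 4)*(v^3 + 3*v^2 - 6*v - 8) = (v - 2)*(v + 1)*(v + 4)*(v^2 + 5*v + 4) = (v - 2)*(v + 1)*(v + 4)^2*(v + 1)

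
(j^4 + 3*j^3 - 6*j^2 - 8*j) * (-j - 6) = -j^5 - 9*j^4 - 12*j^3 + 44*j^2 + 48*j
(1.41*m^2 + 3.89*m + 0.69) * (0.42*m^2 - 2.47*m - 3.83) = 0.5922*m^4 - 1.8489*m^3 - 14.7188*m^2 - 16.603*m - 2.6427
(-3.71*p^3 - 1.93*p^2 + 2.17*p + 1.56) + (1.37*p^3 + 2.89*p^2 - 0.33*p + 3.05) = -2.34*p^3 + 0.96*p^2 + 1.84*p + 4.61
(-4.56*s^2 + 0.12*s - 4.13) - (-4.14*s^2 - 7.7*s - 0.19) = -0.42*s^2 + 7.82*s - 3.94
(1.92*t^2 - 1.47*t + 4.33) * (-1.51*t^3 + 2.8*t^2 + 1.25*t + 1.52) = -2.8992*t^5 + 7.5957*t^4 - 8.2543*t^3 + 13.2049*t^2 + 3.1781*t + 6.5816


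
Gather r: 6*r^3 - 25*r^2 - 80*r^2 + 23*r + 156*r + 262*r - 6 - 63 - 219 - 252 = 6*r^3 - 105*r^2 + 441*r - 540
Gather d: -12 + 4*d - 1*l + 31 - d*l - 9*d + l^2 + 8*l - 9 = d*(-l - 5) + l^2 + 7*l + 10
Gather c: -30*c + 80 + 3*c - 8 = 72 - 27*c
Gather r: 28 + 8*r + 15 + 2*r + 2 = 10*r + 45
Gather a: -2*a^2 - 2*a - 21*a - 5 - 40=-2*a^2 - 23*a - 45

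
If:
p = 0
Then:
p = 0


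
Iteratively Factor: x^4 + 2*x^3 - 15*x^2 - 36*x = (x + 3)*(x^3 - x^2 - 12*x) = (x - 4)*(x + 3)*(x^2 + 3*x) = x*(x - 4)*(x + 3)*(x + 3)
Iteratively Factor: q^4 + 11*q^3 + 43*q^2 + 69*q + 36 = (q + 1)*(q^3 + 10*q^2 + 33*q + 36) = (q + 1)*(q + 3)*(q^2 + 7*q + 12) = (q + 1)*(q + 3)*(q + 4)*(q + 3)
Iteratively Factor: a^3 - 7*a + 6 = (a - 2)*(a^2 + 2*a - 3) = (a - 2)*(a + 3)*(a - 1)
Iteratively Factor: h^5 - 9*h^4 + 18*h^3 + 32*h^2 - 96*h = (h - 4)*(h^4 - 5*h^3 - 2*h^2 + 24*h) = (h - 4)*(h - 3)*(h^3 - 2*h^2 - 8*h) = (h - 4)^2*(h - 3)*(h^2 + 2*h) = (h - 4)^2*(h - 3)*(h + 2)*(h)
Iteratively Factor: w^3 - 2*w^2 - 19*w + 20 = (w - 5)*(w^2 + 3*w - 4) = (w - 5)*(w + 4)*(w - 1)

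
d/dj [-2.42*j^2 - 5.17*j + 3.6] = -4.84*j - 5.17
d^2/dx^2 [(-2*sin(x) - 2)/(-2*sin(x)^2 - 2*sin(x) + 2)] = (-sin(x)^5 - 3*sin(x)^4 - 7*sin(x)^3 + 10*sin(x) + 6)/(sin(x) - cos(x)^2)^3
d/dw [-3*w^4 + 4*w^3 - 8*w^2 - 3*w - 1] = -12*w^3 + 12*w^2 - 16*w - 3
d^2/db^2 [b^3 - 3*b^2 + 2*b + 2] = 6*b - 6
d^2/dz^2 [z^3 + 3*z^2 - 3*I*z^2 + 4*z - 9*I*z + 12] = 6*z + 6 - 6*I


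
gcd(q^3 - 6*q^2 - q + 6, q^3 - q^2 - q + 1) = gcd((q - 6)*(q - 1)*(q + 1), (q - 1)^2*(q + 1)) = q^2 - 1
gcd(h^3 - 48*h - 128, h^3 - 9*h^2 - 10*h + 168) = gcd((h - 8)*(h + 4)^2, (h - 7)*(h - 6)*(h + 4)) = h + 4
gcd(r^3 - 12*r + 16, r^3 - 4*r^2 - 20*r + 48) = r^2 + 2*r - 8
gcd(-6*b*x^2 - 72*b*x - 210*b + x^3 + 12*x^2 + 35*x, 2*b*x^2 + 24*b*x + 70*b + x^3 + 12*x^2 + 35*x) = x^2 + 12*x + 35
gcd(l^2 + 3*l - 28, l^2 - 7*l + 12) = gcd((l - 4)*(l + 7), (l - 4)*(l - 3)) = l - 4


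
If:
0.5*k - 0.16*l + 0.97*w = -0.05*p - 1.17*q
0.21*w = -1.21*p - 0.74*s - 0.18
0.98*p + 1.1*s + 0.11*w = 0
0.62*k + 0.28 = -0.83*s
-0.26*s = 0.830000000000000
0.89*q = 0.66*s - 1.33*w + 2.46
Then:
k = 3.82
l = 158.21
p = 6.84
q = 43.77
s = -3.19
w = -29.03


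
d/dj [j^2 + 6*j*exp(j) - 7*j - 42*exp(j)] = 6*j*exp(j) + 2*j - 36*exp(j) - 7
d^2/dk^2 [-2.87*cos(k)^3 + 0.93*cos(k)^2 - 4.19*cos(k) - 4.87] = 6.3425*cos(k) - 1.86*cos(2*k) + 6.4575*cos(3*k)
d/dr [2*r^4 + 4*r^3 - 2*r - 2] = 8*r^3 + 12*r^2 - 2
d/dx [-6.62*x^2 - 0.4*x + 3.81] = -13.24*x - 0.4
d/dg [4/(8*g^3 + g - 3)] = 4*(-24*g^2 - 1)/(8*g^3 + g - 3)^2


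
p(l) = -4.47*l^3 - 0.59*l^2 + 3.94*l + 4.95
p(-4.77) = 457.87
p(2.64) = -71.01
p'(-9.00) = -1071.65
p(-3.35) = 153.18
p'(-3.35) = -142.60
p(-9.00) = 3180.33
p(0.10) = 5.33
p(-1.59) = 15.16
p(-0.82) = 3.79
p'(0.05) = 3.85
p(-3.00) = 108.51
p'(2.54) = -85.57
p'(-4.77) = -295.55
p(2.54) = -62.10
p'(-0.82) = -4.11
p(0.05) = 5.14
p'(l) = -13.41*l^2 - 1.18*l + 3.94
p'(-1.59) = -28.09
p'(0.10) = 3.69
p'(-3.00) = -113.21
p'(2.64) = -92.64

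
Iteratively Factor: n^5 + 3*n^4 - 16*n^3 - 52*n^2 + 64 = (n + 4)*(n^4 - n^3 - 12*n^2 - 4*n + 16) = (n - 1)*(n + 4)*(n^3 - 12*n - 16) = (n - 1)*(n + 2)*(n + 4)*(n^2 - 2*n - 8) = (n - 1)*(n + 2)^2*(n + 4)*(n - 4)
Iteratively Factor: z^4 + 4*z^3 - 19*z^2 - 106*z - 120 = (z + 2)*(z^3 + 2*z^2 - 23*z - 60) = (z + 2)*(z + 3)*(z^2 - z - 20) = (z + 2)*(z + 3)*(z + 4)*(z - 5)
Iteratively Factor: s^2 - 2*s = (s - 2)*(s)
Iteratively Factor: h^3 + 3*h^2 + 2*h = (h + 1)*(h^2 + 2*h) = h*(h + 1)*(h + 2)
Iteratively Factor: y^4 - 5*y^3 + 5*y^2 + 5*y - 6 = (y - 3)*(y^3 - 2*y^2 - y + 2) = (y - 3)*(y - 1)*(y^2 - y - 2) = (y - 3)*(y - 2)*(y - 1)*(y + 1)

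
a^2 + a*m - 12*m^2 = (a - 3*m)*(a + 4*m)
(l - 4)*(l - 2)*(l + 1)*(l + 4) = l^4 - l^3 - 18*l^2 + 16*l + 32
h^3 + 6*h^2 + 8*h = h*(h + 2)*(h + 4)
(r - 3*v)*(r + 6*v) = r^2 + 3*r*v - 18*v^2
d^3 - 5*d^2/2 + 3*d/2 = d*(d - 3/2)*(d - 1)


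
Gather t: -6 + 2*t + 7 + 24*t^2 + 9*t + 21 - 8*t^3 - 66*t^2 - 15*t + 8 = -8*t^3 - 42*t^2 - 4*t + 30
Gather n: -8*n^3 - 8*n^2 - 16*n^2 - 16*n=-8*n^3 - 24*n^2 - 16*n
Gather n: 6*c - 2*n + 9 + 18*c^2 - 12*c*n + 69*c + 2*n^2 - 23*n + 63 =18*c^2 + 75*c + 2*n^2 + n*(-12*c - 25) + 72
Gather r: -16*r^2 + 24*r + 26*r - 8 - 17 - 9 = -16*r^2 + 50*r - 34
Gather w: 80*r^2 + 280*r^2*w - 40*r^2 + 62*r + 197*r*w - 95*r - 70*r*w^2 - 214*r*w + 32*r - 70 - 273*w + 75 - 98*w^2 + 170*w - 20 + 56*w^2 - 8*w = 40*r^2 - r + w^2*(-70*r - 42) + w*(280*r^2 - 17*r - 111) - 15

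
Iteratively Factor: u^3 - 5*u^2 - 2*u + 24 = (u + 2)*(u^2 - 7*u + 12) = (u - 4)*(u + 2)*(u - 3)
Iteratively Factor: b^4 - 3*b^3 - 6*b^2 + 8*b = (b + 2)*(b^3 - 5*b^2 + 4*b) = (b - 4)*(b + 2)*(b^2 - b) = (b - 4)*(b - 1)*(b + 2)*(b)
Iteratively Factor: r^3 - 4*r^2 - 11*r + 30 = (r + 3)*(r^2 - 7*r + 10) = (r - 5)*(r + 3)*(r - 2)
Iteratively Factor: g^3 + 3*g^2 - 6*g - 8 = (g + 1)*(g^2 + 2*g - 8) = (g - 2)*(g + 1)*(g + 4)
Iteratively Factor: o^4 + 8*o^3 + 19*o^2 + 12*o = (o + 1)*(o^3 + 7*o^2 + 12*o) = (o + 1)*(o + 3)*(o^2 + 4*o) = o*(o + 1)*(o + 3)*(o + 4)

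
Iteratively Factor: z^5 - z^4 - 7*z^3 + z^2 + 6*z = (z)*(z^4 - z^3 - 7*z^2 + z + 6) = z*(z + 1)*(z^3 - 2*z^2 - 5*z + 6) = z*(z - 3)*(z + 1)*(z^2 + z - 2) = z*(z - 3)*(z + 1)*(z + 2)*(z - 1)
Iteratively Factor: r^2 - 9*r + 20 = (r - 5)*(r - 4)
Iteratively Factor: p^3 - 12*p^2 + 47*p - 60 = (p - 3)*(p^2 - 9*p + 20) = (p - 4)*(p - 3)*(p - 5)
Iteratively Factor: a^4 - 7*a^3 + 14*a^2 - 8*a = (a - 4)*(a^3 - 3*a^2 + 2*a) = (a - 4)*(a - 1)*(a^2 - 2*a) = a*(a - 4)*(a - 1)*(a - 2)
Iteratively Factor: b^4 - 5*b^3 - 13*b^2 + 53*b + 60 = (b - 5)*(b^3 - 13*b - 12) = (b - 5)*(b - 4)*(b^2 + 4*b + 3) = (b - 5)*(b - 4)*(b + 1)*(b + 3)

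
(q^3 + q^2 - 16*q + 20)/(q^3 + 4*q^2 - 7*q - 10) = (q - 2)/(q + 1)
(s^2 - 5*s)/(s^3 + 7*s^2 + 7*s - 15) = s*(s - 5)/(s^3 + 7*s^2 + 7*s - 15)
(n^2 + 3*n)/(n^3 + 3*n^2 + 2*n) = (n + 3)/(n^2 + 3*n + 2)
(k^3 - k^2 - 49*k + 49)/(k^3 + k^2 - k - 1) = (k^2 - 49)/(k^2 + 2*k + 1)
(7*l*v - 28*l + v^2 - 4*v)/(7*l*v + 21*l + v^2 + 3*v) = (v - 4)/(v + 3)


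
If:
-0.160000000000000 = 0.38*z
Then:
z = -0.42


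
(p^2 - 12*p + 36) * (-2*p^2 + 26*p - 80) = -2*p^4 + 50*p^3 - 464*p^2 + 1896*p - 2880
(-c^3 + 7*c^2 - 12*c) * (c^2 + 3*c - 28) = -c^5 + 4*c^4 + 37*c^3 - 232*c^2 + 336*c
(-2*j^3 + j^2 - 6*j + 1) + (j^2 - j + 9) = -2*j^3 + 2*j^2 - 7*j + 10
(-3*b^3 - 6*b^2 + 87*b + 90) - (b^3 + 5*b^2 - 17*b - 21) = -4*b^3 - 11*b^2 + 104*b + 111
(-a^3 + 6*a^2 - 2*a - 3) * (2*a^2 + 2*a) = -2*a^5 + 10*a^4 + 8*a^3 - 10*a^2 - 6*a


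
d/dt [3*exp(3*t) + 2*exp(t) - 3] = (9*exp(2*t) + 2)*exp(t)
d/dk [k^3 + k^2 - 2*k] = 3*k^2 + 2*k - 2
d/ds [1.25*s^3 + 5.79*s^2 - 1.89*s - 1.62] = 3.75*s^2 + 11.58*s - 1.89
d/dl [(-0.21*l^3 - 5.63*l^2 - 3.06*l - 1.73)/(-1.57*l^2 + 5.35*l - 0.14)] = (0.3297*l^4 - 2.247*l^3 - 34.8365*l^2 - 3.8558*l + 9.6839)/(2.4649*l^4 - 16.799*l^3 + 29.0621*l^2 - 1.498*l + 0.0196)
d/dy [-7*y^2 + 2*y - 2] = 2 - 14*y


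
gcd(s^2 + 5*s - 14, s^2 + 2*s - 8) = s - 2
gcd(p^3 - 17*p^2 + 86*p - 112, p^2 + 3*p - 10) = p - 2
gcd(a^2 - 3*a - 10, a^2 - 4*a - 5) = a - 5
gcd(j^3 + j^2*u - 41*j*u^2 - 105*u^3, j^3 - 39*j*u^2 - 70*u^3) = -j^2 + 2*j*u + 35*u^2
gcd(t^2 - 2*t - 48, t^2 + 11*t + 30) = t + 6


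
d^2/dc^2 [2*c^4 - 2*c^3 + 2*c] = 12*c*(2*c - 1)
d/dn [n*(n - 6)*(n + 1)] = 3*n^2 - 10*n - 6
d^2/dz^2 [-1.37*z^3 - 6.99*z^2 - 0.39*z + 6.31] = -8.22*z - 13.98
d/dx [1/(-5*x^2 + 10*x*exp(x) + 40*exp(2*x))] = 2*(-x*exp(x) + x - 8*exp(2*x) - exp(x))/(5*(-x^2 + 2*x*exp(x) + 8*exp(2*x))^2)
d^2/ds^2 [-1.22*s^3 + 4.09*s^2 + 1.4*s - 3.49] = 8.18 - 7.32*s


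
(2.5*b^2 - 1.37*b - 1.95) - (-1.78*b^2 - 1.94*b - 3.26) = 4.28*b^2 + 0.57*b + 1.31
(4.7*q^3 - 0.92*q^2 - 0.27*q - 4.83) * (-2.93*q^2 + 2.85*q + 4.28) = -13.771*q^5 + 16.0906*q^4 + 18.2851*q^3 + 9.4448*q^2 - 14.9211*q - 20.6724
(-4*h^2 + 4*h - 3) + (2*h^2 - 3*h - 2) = -2*h^2 + h - 5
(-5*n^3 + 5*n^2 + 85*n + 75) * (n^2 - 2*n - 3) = -5*n^5 + 15*n^4 + 90*n^3 - 110*n^2 - 405*n - 225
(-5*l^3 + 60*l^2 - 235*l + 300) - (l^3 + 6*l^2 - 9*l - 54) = -6*l^3 + 54*l^2 - 226*l + 354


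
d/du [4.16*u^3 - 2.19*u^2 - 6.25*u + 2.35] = 12.48*u^2 - 4.38*u - 6.25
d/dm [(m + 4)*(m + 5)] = 2*m + 9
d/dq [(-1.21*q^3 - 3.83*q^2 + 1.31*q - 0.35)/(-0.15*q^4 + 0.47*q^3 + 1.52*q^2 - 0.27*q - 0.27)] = (-0.1815*q^6 - 1.149*q^5 + 0.5504*q^4 - 0.787999999999998*q^3 + 0.5165*q^2 + 3.1322*q - 0.4482)/(0.0225*q^8 - 0.141*q^7 - 0.2351*q^6 + 1.5098*q^5 + 2.1376*q^4 - 1.0746*q^3 - 0.7479*q^2 + 0.1458*q + 0.0729)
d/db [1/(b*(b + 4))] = 2*(-b - 2)/(b^2*(b^2 + 8*b + 16))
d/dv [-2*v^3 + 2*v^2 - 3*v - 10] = -6*v^2 + 4*v - 3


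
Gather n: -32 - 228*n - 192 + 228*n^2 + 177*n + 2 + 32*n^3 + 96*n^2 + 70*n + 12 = 32*n^3 + 324*n^2 + 19*n - 210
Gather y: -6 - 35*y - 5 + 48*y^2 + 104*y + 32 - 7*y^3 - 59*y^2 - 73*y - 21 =-7*y^3 - 11*y^2 - 4*y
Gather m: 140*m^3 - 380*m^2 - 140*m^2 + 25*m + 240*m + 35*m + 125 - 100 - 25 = 140*m^3 - 520*m^2 + 300*m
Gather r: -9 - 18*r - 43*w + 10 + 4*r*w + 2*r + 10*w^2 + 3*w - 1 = r*(4*w - 16) + 10*w^2 - 40*w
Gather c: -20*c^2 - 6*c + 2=-20*c^2 - 6*c + 2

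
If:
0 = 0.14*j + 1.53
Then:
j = -10.93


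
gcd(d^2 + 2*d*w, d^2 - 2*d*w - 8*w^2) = d + 2*w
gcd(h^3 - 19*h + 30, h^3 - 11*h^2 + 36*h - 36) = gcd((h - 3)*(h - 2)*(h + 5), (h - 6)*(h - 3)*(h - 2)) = h^2 - 5*h + 6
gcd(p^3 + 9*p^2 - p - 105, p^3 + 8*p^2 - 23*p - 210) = p + 7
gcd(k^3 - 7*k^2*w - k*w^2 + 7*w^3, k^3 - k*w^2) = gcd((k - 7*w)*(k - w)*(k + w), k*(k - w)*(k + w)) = -k^2 + w^2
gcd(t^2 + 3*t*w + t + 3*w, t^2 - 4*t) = 1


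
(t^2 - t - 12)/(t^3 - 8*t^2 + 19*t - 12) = (t + 3)/(t^2 - 4*t + 3)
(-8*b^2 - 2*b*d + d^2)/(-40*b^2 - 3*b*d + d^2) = (8*b^2 + 2*b*d - d^2)/(40*b^2 + 3*b*d - d^2)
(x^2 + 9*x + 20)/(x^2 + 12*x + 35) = (x + 4)/(x + 7)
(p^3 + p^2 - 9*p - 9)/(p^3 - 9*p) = (p + 1)/p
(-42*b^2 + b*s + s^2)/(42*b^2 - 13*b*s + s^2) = (7*b + s)/(-7*b + s)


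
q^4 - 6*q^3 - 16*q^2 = q^2*(q - 8)*(q + 2)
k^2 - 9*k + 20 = (k - 5)*(k - 4)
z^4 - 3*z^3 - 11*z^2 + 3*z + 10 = (z - 5)*(z - 1)*(z + 1)*(z + 2)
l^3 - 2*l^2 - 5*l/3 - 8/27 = (l - 8/3)*(l + 1/3)^2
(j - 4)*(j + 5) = j^2 + j - 20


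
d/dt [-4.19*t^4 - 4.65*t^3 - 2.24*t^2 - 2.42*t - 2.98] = -16.76*t^3 - 13.95*t^2 - 4.48*t - 2.42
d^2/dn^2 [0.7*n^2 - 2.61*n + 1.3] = 1.40000000000000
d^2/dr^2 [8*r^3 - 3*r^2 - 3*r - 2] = 48*r - 6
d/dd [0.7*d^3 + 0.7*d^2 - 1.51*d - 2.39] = 2.1*d^2 + 1.4*d - 1.51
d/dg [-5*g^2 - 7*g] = -10*g - 7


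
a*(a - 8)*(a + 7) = a^3 - a^2 - 56*a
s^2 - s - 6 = (s - 3)*(s + 2)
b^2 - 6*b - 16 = (b - 8)*(b + 2)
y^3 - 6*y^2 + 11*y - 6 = (y - 3)*(y - 2)*(y - 1)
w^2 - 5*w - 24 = (w - 8)*(w + 3)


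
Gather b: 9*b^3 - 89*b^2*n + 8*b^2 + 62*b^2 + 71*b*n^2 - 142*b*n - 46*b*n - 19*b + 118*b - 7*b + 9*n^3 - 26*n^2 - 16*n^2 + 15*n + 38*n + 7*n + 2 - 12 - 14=9*b^3 + b^2*(70 - 89*n) + b*(71*n^2 - 188*n + 92) + 9*n^3 - 42*n^2 + 60*n - 24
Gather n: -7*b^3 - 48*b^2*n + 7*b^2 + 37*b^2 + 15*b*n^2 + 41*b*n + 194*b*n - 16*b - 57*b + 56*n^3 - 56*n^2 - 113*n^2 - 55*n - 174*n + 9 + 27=-7*b^3 + 44*b^2 - 73*b + 56*n^3 + n^2*(15*b - 169) + n*(-48*b^2 + 235*b - 229) + 36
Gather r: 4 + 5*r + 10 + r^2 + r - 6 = r^2 + 6*r + 8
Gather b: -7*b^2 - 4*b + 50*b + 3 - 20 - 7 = -7*b^2 + 46*b - 24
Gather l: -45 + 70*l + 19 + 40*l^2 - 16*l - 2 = 40*l^2 + 54*l - 28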